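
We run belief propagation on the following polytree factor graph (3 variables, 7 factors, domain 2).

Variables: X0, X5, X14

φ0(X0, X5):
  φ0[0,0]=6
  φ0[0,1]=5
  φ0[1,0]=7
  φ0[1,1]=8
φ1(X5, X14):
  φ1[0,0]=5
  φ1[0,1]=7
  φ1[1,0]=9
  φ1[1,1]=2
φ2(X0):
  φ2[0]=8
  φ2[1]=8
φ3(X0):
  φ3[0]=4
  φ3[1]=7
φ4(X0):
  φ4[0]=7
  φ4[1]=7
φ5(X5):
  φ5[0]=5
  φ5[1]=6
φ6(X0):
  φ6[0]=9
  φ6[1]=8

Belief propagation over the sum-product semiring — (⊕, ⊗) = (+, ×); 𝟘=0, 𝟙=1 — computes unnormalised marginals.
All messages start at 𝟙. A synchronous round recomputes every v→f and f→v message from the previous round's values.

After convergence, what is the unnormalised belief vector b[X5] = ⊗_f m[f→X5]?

init: all messages = 𝟙 over 2 values
r1 m[φ0→X0] = [11, 15]
r1 m[φ0→X5] = [13, 13]
r1 m[φ1→X5] = [12, 11]
r1 m[φ1→X14] = [14, 9]
r1 m[φ2→X0] = [8, 8]
r1 m[φ3→X0] = [4, 7]
r1 m[φ4→X0] = [7, 7]
r1 m[φ5→X5] = [5, 6]
r1 m[φ6→X0] = [9, 8]
r1 m[X0→φ0] = [1, 1]
r1 m[X0→φ2] = [1, 1]
r1 m[X0→φ3] = [1, 1]
r1 m[X0→φ4] = [1, 1]
r1 m[X0→φ6] = [1, 1]
r1 m[X5→φ0] = [1, 1]
r1 m[X5→φ1] = [1, 1]
r1 m[X5→φ5] = [1, 1]
r1 m[X14→φ1] = [1, 1]
r2 m[φ0→X0] = [11, 15]
r2 m[φ0→X5] = [13, 13]
r2 m[φ1→X5] = [12, 11]
r2 m[φ1→X14] = [14, 9]
r2 m[φ2→X0] = [8, 8]
r2 m[φ3→X0] = [4, 7]
r2 m[φ4→X0] = [7, 7]
r2 m[φ5→X5] = [5, 6]
r2 m[φ6→X0] = [9, 8]
r2 m[X0→φ0] = [2016, 3136]
r2 m[X0→φ2] = [2772, 5880]
r2 m[X0→φ3] = [5544, 6720]
r2 m[X0→φ4] = [3168, 6720]
r2 m[X0→φ6] = [2464, 5880]
r2 m[X5→φ0] = [60, 66]
r2 m[X5→φ1] = [65, 78]
r2 m[X5→φ5] = [156, 143]
r2 m[X14→φ1] = [1, 1]
r3 m[φ0→X0] = [690, 948]
r3 m[φ0→X5] = [34048, 35168]
r3 m[φ1→X5] = [12, 11]
r3 m[φ1→X14] = [1027, 611]
r3 m[φ2→X0] = [8, 8]
r3 m[φ3→X0] = [4, 7]
r3 m[φ4→X0] = [7, 7]
r3 m[φ5→X5] = [5, 6]
r3 m[φ6→X0] = [9, 8]
r3 m[X0→φ0] = [2016, 3136]
r3 m[X0→φ2] = [2772, 5880]
r3 m[X0→φ3] = [5544, 6720]
r3 m[X0→φ4] = [3168, 6720]
r3 m[X0→φ6] = [2464, 5880]
r3 m[X5→φ0] = [60, 66]
r3 m[X5→φ1] = [65, 78]
r3 m[X5→φ5] = [156, 143]
r3 m[X14→φ1] = [1, 1]
r4 m[φ0→X0] = [690, 948]
r4 m[φ0→X5] = [34048, 35168]
r4 m[φ1→X5] = [12, 11]
r4 m[φ1→X14] = [1027, 611]
r4 m[φ2→X0] = [8, 8]
r4 m[φ3→X0] = [4, 7]
r4 m[φ4→X0] = [7, 7]
r4 m[φ5→X5] = [5, 6]
r4 m[φ6→X0] = [9, 8]
r4 m[X0→φ0] = [2016, 3136]
r4 m[X0→φ2] = [173880, 371616]
r4 m[X0→φ3] = [347760, 424704]
r4 m[X0→φ4] = [198720, 424704]
r4 m[X0→φ6] = [154560, 371616]
r4 m[X5→φ0] = [60, 66]
r4 m[X5→φ1] = [170240, 211008]
r4 m[X5→φ5] = [408576, 386848]
r4 m[X14→φ1] = [1, 1]
r5 m[φ0→X0] = [690, 948]
r5 m[φ0→X5] = [34048, 35168]
r5 m[φ1→X5] = [12, 11]
r5 m[φ1→X14] = [2750272, 1613696]
r5 m[φ2→X0] = [8, 8]
r5 m[φ3→X0] = [4, 7]
r5 m[φ4→X0] = [7, 7]
r5 m[φ5→X5] = [5, 6]
r5 m[φ6→X0] = [9, 8]
r5 m[X0→φ0] = [2016, 3136]
r5 m[X0→φ2] = [173880, 371616]
r5 m[X0→φ3] = [347760, 424704]
r5 m[X0→φ4] = [198720, 424704]
r5 m[X0→φ6] = [154560, 371616]
r5 m[X5→φ0] = [60, 66]
r5 m[X5→φ1] = [170240, 211008]
r5 m[X5→φ5] = [408576, 386848]
r5 m[X14→φ1] = [1, 1]
r6 m[φ0→X0] = [690, 948]
r6 m[φ0→X5] = [34048, 35168]
r6 m[φ1→X5] = [12, 11]
r6 m[φ1→X14] = [2750272, 1613696]
r6 m[φ2→X0] = [8, 8]
r6 m[φ3→X0] = [4, 7]
r6 m[φ4→X0] = [7, 7]
r6 m[φ5→X5] = [5, 6]
r6 m[φ6→X0] = [9, 8]
r6 m[X0→φ0] = [2016, 3136]
r6 m[X0→φ2] = [173880, 371616]
r6 m[X0→φ3] = [347760, 424704]
r6 m[X0→φ4] = [198720, 424704]
r6 m[X0→φ6] = [154560, 371616]
r6 m[X5→φ0] = [60, 66]
r6 m[X5→φ1] = [170240, 211008]
r6 m[X5→φ5] = [408576, 386848]
r6 m[X14→φ1] = [1, 1]
fixed point reached at round 6
b[X5] = ⊗ incoming = [2042880, 2321088]

b[X5] = [2042880, 2321088]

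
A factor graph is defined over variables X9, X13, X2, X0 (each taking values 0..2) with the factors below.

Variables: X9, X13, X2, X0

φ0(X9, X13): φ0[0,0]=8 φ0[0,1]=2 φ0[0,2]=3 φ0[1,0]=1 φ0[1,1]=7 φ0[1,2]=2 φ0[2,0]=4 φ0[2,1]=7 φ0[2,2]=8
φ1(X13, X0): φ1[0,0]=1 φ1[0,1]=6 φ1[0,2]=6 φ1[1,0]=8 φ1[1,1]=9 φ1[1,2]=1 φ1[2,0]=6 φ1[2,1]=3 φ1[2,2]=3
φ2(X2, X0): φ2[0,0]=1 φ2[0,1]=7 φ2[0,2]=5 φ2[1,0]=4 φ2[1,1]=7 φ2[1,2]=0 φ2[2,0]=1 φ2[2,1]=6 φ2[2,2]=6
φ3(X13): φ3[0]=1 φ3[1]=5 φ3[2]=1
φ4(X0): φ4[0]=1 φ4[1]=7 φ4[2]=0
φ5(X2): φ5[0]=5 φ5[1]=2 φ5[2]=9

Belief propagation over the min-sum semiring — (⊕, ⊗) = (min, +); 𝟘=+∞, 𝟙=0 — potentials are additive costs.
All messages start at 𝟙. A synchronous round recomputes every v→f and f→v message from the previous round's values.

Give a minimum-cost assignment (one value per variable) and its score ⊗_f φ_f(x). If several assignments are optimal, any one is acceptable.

init: all messages = 𝟙 over 3 values
r1 m[φ0→X9] = [2, 1, 4]
r1 m[φ0→X13] = [1, 2, 2]
r1 m[φ1→X13] = [1, 1, 3]
r1 m[φ1→X0] = [1, 3, 1]
r1 m[φ2→X2] = [1, 0, 1]
r1 m[φ2→X0] = [1, 6, 0]
r1 m[φ3→X13] = [1, 5, 1]
r1 m[φ4→X0] = [1, 7, 0]
r1 m[φ5→X2] = [5, 2, 9]
r1 m[X9→φ0] = [0, 0, 0]
r1 m[X13→φ0] = [0, 0, 0]
r1 m[X13→φ1] = [0, 0, 0]
r1 m[X13→φ3] = [0, 0, 0]
r1 m[X2→φ2] = [0, 0, 0]
r1 m[X2→φ5] = [0, 0, 0]
r1 m[X0→φ1] = [0, 0, 0]
r1 m[X0→φ2] = [0, 0, 0]
r1 m[X0→φ4] = [0, 0, 0]
r2 m[φ0→X9] = [2, 1, 4]
r2 m[φ0→X13] = [1, 2, 2]
r2 m[φ1→X13] = [1, 1, 3]
r2 m[φ1→X0] = [1, 3, 1]
r2 m[φ2→X2] = [1, 0, 1]
r2 m[φ2→X0] = [1, 6, 0]
r2 m[φ3→X13] = [1, 5, 1]
r2 m[φ4→X0] = [1, 7, 0]
r2 m[φ5→X2] = [5, 2, 9]
r2 m[X9→φ0] = [0, 0, 0]
r2 m[X13→φ0] = [2, 6, 4]
r2 m[X13→φ1] = [2, 7, 3]
r2 m[X13→φ3] = [2, 3, 5]
r2 m[X2→φ2] = [5, 2, 9]
r2 m[X2→φ5] = [1, 0, 1]
r2 m[X0→φ1] = [2, 13, 0]
r2 m[X0→φ2] = [2, 10, 1]
r2 m[X0→φ4] = [2, 9, 1]
r3 m[φ0→X9] = [7, 3, 6]
r3 m[φ0→X13] = [1, 2, 2]
r3 m[φ1→X13] = [3, 1, 3]
r3 m[φ1→X0] = [3, 6, 6]
r3 m[φ2→X2] = [3, 1, 3]
r3 m[φ2→X0] = [6, 9, 2]
r3 m[φ3→X13] = [1, 5, 1]
r3 m[φ4→X0] = [1, 7, 0]
r3 m[φ5→X2] = [5, 2, 9]
r3 m[X9→φ0] = [0, 0, 0]
r3 m[X13→φ0] = [2, 6, 4]
r3 m[X13→φ1] = [2, 7, 3]
r3 m[X13→φ3] = [2, 3, 5]
r3 m[X2→φ2] = [5, 2, 9]
r3 m[X2→φ5] = [1, 0, 1]
r3 m[X0→φ1] = [2, 13, 0]
r3 m[X0→φ2] = [2, 10, 1]
r3 m[X0→φ4] = [2, 9, 1]
r4 m[φ0→X9] = [7, 3, 6]
r4 m[φ0→X13] = [1, 2, 2]
r4 m[φ1→X13] = [3, 1, 3]
r4 m[φ1→X0] = [3, 6, 6]
r4 m[φ2→X2] = [3, 1, 3]
r4 m[φ2→X0] = [6, 9, 2]
r4 m[φ3→X13] = [1, 5, 1]
r4 m[φ4→X0] = [1, 7, 0]
r4 m[φ5→X2] = [5, 2, 9]
r4 m[X9→φ0] = [0, 0, 0]
r4 m[X13→φ0] = [4, 6, 4]
r4 m[X13→φ1] = [2, 7, 3]
r4 m[X13→φ3] = [4, 3, 5]
r4 m[X2→φ2] = [5, 2, 9]
r4 m[X2→φ5] = [3, 1, 3]
r4 m[X0→φ1] = [7, 16, 2]
r4 m[X0→φ2] = [4, 13, 6]
r4 m[X0→φ4] = [9, 15, 8]
r5 m[φ0→X9] = [7, 5, 8]
r5 m[φ0→X13] = [1, 2, 2]
r5 m[φ1→X13] = [8, 3, 5]
r5 m[φ1→X0] = [3, 6, 6]
r5 m[φ2→X2] = [5, 6, 5]
r5 m[φ2→X0] = [6, 9, 2]
r5 m[φ3→X13] = [1, 5, 1]
r5 m[φ4→X0] = [1, 7, 0]
r5 m[φ5→X2] = [5, 2, 9]
r5 m[X9→φ0] = [0, 0, 0]
r5 m[X13→φ0] = [4, 6, 4]
r5 m[X13→φ1] = [2, 7, 3]
r5 m[X13→φ3] = [4, 3, 5]
r5 m[X2→φ2] = [5, 2, 9]
r5 m[X2→φ5] = [3, 1, 3]
r5 m[X0→φ1] = [7, 16, 2]
r5 m[X0→φ2] = [4, 13, 6]
r5 m[X0→φ4] = [9, 15, 8]
r6 m[φ0→X9] = [7, 5, 8]
r6 m[φ0→X13] = [1, 2, 2]
r6 m[φ1→X13] = [8, 3, 5]
r6 m[φ1→X0] = [3, 6, 6]
r6 m[φ2→X2] = [5, 6, 5]
r6 m[φ2→X0] = [6, 9, 2]
r6 m[φ3→X13] = [1, 5, 1]
r6 m[φ4→X0] = [1, 7, 0]
r6 m[φ5→X2] = [5, 2, 9]
r6 m[X9→φ0] = [0, 0, 0]
r6 m[X13→φ0] = [9, 8, 6]
r6 m[X13→φ1] = [2, 7, 3]
r6 m[X13→φ3] = [9, 5, 7]
r6 m[X2→φ2] = [5, 2, 9]
r6 m[X2→φ5] = [5, 6, 5]
r6 m[X0→φ1] = [7, 16, 2]
r6 m[X0→φ2] = [4, 13, 6]
r6 m[X0→φ4] = [9, 15, 8]
r7 m[φ0→X9] = [9, 8, 13]
r7 m[φ0→X13] = [1, 2, 2]
r7 m[φ1→X13] = [8, 3, 5]
r7 m[φ1→X0] = [3, 6, 6]
r7 m[φ2→X2] = [5, 6, 5]
r7 m[φ2→X0] = [6, 9, 2]
r7 m[φ3→X13] = [1, 5, 1]
r7 m[φ4→X0] = [1, 7, 0]
r7 m[φ5→X2] = [5, 2, 9]
r7 m[X9→φ0] = [0, 0, 0]
r7 m[X13→φ0] = [9, 8, 6]
r7 m[X13→φ1] = [2, 7, 3]
r7 m[X13→φ3] = [9, 5, 7]
r7 m[X2→φ2] = [5, 2, 9]
r7 m[X2→φ5] = [5, 6, 5]
r7 m[X0→φ1] = [7, 16, 2]
r7 m[X0→φ2] = [4, 13, 6]
r7 m[X0→φ4] = [9, 15, 8]
r8 m[φ0→X9] = [9, 8, 13]
r8 m[φ0→X13] = [1, 2, 2]
r8 m[φ1→X13] = [8, 3, 5]
r8 m[φ1→X0] = [3, 6, 6]
r8 m[φ2→X2] = [5, 6, 5]
r8 m[φ2→X0] = [6, 9, 2]
r8 m[φ3→X13] = [1, 5, 1]
r8 m[φ4→X0] = [1, 7, 0]
r8 m[φ5→X2] = [5, 2, 9]
r8 m[X9→φ0] = [0, 0, 0]
r8 m[X13→φ0] = [9, 8, 6]
r8 m[X13→φ1] = [2, 7, 3]
r8 m[X13→φ3] = [9, 5, 7]
r8 m[X2→φ2] = [5, 2, 9]
r8 m[X2→φ5] = [5, 6, 5]
r8 m[X0→φ1] = [7, 16, 2]
r8 m[X0→φ2] = [4, 13, 6]
r8 m[X0→φ4] = [9, 15, 8]
fixed point reached at round 8
traceback from X9: (X9=1, X13=2, X2=1, X0=2), score=8

assignment: (X9=1, X13=2, X2=1, X0=2); score = 8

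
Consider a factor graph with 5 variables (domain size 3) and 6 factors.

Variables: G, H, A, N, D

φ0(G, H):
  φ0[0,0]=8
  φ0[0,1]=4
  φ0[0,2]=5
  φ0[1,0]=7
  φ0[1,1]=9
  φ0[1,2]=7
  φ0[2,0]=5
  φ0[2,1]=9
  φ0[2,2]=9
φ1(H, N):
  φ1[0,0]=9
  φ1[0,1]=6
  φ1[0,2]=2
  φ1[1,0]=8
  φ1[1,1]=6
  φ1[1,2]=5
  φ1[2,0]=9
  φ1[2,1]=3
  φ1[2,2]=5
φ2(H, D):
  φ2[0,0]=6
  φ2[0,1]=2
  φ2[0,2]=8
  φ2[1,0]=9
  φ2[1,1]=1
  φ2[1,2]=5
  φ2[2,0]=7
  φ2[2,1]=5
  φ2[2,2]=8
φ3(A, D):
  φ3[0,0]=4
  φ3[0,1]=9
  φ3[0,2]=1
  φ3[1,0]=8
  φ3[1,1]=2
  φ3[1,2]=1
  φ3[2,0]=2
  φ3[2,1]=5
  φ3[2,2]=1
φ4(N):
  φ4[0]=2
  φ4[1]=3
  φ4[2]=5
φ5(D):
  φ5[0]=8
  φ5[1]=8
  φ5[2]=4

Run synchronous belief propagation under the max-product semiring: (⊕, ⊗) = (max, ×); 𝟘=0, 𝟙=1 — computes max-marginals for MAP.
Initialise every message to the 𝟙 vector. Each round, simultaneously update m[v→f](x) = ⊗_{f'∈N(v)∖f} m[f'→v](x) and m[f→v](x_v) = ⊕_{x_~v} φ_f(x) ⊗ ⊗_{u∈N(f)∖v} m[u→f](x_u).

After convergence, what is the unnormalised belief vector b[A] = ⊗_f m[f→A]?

b[A] = [81000, 129600, 45000]

init: all messages = 𝟙 over 3 values
r1 m[φ0→G] = [8, 9, 9]
r1 m[φ0→H] = [8, 9, 9]
r1 m[φ1→H] = [9, 8, 9]
r1 m[φ1→N] = [9, 6, 5]
r1 m[φ2→H] = [8, 9, 8]
r1 m[φ2→D] = [9, 5, 8]
r1 m[φ3→A] = [9, 8, 5]
r1 m[φ3→D] = [8, 9, 1]
r1 m[φ4→N] = [2, 3, 5]
r1 m[φ5→D] = [8, 8, 4]
r1 m[G→φ0] = [1, 1, 1]
r1 m[H→φ0] = [1, 1, 1]
r1 m[H→φ1] = [1, 1, 1]
r1 m[H→φ2] = [1, 1, 1]
r1 m[A→φ3] = [1, 1, 1]
r1 m[N→φ1] = [1, 1, 1]
r1 m[N→φ4] = [1, 1, 1]
r1 m[D→φ2] = [1, 1, 1]
r1 m[D→φ3] = [1, 1, 1]
r1 m[D→φ5] = [1, 1, 1]
r2 m[φ0→G] = [8, 9, 9]
r2 m[φ0→H] = [8, 9, 9]
r2 m[φ1→H] = [9, 8, 9]
r2 m[φ1→N] = [9, 6, 5]
r2 m[φ2→H] = [8, 9, 8]
r2 m[φ2→D] = [9, 5, 8]
r2 m[φ3→A] = [9, 8, 5]
r2 m[φ3→D] = [8, 9, 1]
r2 m[φ4→N] = [2, 3, 5]
r2 m[φ5→D] = [8, 8, 4]
r2 m[G→φ0] = [1, 1, 1]
r2 m[H→φ0] = [72, 72, 72]
r2 m[H→φ1] = [64, 81, 72]
r2 m[H→φ2] = [72, 72, 81]
r2 m[A→φ3] = [1, 1, 1]
r2 m[N→φ1] = [2, 3, 5]
r2 m[N→φ4] = [9, 6, 5]
r2 m[D→φ2] = [64, 72, 4]
r2 m[D→φ3] = [72, 40, 32]
r2 m[D→φ5] = [72, 45, 8]
r3 m[φ0→G] = [576, 648, 648]
r3 m[φ0→H] = [8, 9, 9]
r3 m[φ1→H] = [18, 25, 25]
r3 m[φ1→N] = [648, 486, 405]
r3 m[φ2→H] = [384, 576, 448]
r3 m[φ2→D] = [648, 405, 648]
r3 m[φ3→A] = [360, 576, 200]
r3 m[φ3→D] = [8, 9, 1]
r3 m[φ4→N] = [2, 3, 5]
r3 m[φ5→D] = [8, 8, 4]
r3 m[G→φ0] = [1, 1, 1]
r3 m[H→φ0] = [72, 72, 72]
r3 m[H→φ1] = [64, 81, 72]
r3 m[H→φ2] = [72, 72, 81]
r3 m[A→φ3] = [1, 1, 1]
r3 m[N→φ1] = [2, 3, 5]
r3 m[N→φ4] = [9, 6, 5]
r3 m[D→φ2] = [64, 72, 4]
r3 m[D→φ3] = [72, 40, 32]
r3 m[D→φ5] = [72, 45, 8]
r4 m[φ0→G] = [576, 648, 648]
r4 m[φ0→H] = [8, 9, 9]
r4 m[φ1→H] = [18, 25, 25]
r4 m[φ1→N] = [648, 486, 405]
r4 m[φ2→H] = [384, 576, 448]
r4 m[φ2→D] = [648, 405, 648]
r4 m[φ3→A] = [360, 576, 200]
r4 m[φ3→D] = [8, 9, 1]
r4 m[φ4→N] = [2, 3, 5]
r4 m[φ5→D] = [8, 8, 4]
r4 m[G→φ0] = [1, 1, 1]
r4 m[H→φ0] = [6912, 14400, 11200]
r4 m[H→φ1] = [3072, 5184, 4032]
r4 m[H→φ2] = [144, 225, 225]
r4 m[A→φ3] = [1, 1, 1]
r4 m[N→φ1] = [2, 3, 5]
r4 m[N→φ4] = [648, 486, 405]
r4 m[D→φ2] = [64, 72, 4]
r4 m[D→φ3] = [5184, 3240, 2592]
r4 m[D→φ5] = [5184, 3645, 648]
r5 m[φ0→G] = [57600, 129600, 129600]
r5 m[φ0→H] = [8, 9, 9]
r5 m[φ1→H] = [18, 25, 25]
r5 m[φ1→N] = [41472, 31104, 25920]
r5 m[φ2→H] = [384, 576, 448]
r5 m[φ2→D] = [2025, 1125, 1800]
r5 m[φ3→A] = [29160, 41472, 16200]
r5 m[φ3→D] = [8, 9, 1]
r5 m[φ4→N] = [2, 3, 5]
r5 m[φ5→D] = [8, 8, 4]
r5 m[G→φ0] = [1, 1, 1]
r5 m[H→φ0] = [6912, 14400, 11200]
r5 m[H→φ1] = [3072, 5184, 4032]
r5 m[H→φ2] = [144, 225, 225]
r5 m[A→φ3] = [1, 1, 1]
r5 m[N→φ1] = [2, 3, 5]
r5 m[N→φ4] = [648, 486, 405]
r5 m[D→φ2] = [64, 72, 4]
r5 m[D→φ3] = [5184, 3240, 2592]
r5 m[D→φ5] = [5184, 3645, 648]
r6 m[φ0→G] = [57600, 129600, 129600]
r6 m[φ0→H] = [8, 9, 9]
r6 m[φ1→H] = [18, 25, 25]
r6 m[φ1→N] = [41472, 31104, 25920]
r6 m[φ2→H] = [384, 576, 448]
r6 m[φ2→D] = [2025, 1125, 1800]
r6 m[φ3→A] = [29160, 41472, 16200]
r6 m[φ3→D] = [8, 9, 1]
r6 m[φ4→N] = [2, 3, 5]
r6 m[φ5→D] = [8, 8, 4]
r6 m[G→φ0] = [1, 1, 1]
r6 m[H→φ0] = [6912, 14400, 11200]
r6 m[H→φ1] = [3072, 5184, 4032]
r6 m[H→φ2] = [144, 225, 225]
r6 m[A→φ3] = [1, 1, 1]
r6 m[N→φ1] = [2, 3, 5]
r6 m[N→φ4] = [41472, 31104, 25920]
r6 m[D→φ2] = [64, 72, 4]
r6 m[D→φ3] = [16200, 9000, 7200]
r6 m[D→φ5] = [16200, 10125, 1800]
r7 m[φ0→G] = [57600, 129600, 129600]
r7 m[φ0→H] = [8, 9, 9]
r7 m[φ1→H] = [18, 25, 25]
r7 m[φ1→N] = [41472, 31104, 25920]
r7 m[φ2→H] = [384, 576, 448]
r7 m[φ2→D] = [2025, 1125, 1800]
r7 m[φ3→A] = [81000, 129600, 45000]
r7 m[φ3→D] = [8, 9, 1]
r7 m[φ4→N] = [2, 3, 5]
r7 m[φ5→D] = [8, 8, 4]
r7 m[G→φ0] = [1, 1, 1]
r7 m[H→φ0] = [6912, 14400, 11200]
r7 m[H→φ1] = [3072, 5184, 4032]
r7 m[H→φ2] = [144, 225, 225]
r7 m[A→φ3] = [1, 1, 1]
r7 m[N→φ1] = [2, 3, 5]
r7 m[N→φ4] = [41472, 31104, 25920]
r7 m[D→φ2] = [64, 72, 4]
r7 m[D→φ3] = [16200, 9000, 7200]
r7 m[D→φ5] = [16200, 10125, 1800]
r8 m[φ0→G] = [57600, 129600, 129600]
r8 m[φ0→H] = [8, 9, 9]
r8 m[φ1→H] = [18, 25, 25]
r8 m[φ1→N] = [41472, 31104, 25920]
r8 m[φ2→H] = [384, 576, 448]
r8 m[φ2→D] = [2025, 1125, 1800]
r8 m[φ3→A] = [81000, 129600, 45000]
r8 m[φ3→D] = [8, 9, 1]
r8 m[φ4→N] = [2, 3, 5]
r8 m[φ5→D] = [8, 8, 4]
r8 m[G→φ0] = [1, 1, 1]
r8 m[H→φ0] = [6912, 14400, 11200]
r8 m[H→φ1] = [3072, 5184, 4032]
r8 m[H→φ2] = [144, 225, 225]
r8 m[A→φ3] = [1, 1, 1]
r8 m[N→φ1] = [2, 3, 5]
r8 m[N→φ4] = [41472, 31104, 25920]
r8 m[D→φ2] = [64, 72, 4]
r8 m[D→φ3] = [16200, 9000, 7200]
r8 m[D→φ5] = [16200, 10125, 1800]
fixed point reached at round 8
b[A] = ⊗ incoming = [81000, 129600, 45000]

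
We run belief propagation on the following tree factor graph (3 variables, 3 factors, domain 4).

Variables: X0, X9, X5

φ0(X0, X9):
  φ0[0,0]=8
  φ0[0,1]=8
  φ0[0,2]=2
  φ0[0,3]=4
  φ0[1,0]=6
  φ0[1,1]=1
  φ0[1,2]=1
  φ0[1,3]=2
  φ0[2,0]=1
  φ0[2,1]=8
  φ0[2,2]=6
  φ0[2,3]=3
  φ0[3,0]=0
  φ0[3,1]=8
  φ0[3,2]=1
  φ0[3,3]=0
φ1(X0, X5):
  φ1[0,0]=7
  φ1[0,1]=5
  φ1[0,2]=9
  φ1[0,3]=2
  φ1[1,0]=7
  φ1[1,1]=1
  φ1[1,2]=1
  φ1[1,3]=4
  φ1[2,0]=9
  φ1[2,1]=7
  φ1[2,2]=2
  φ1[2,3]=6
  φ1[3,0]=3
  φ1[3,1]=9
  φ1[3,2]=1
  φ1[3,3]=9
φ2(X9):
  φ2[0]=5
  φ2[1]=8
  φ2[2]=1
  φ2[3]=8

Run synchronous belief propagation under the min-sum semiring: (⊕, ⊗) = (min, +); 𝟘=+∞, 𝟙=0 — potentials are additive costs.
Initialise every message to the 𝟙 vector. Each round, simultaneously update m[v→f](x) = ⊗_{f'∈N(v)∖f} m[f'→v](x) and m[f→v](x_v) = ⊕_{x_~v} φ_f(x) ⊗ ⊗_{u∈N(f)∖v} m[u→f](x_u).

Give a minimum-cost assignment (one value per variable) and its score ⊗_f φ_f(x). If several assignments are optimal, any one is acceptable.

assignment: (X0=1, X9=2, X5=1); score = 3

init: all messages = 𝟙 over 4 values
r1 m[φ0→X0] = [2, 1, 1, 0]
r1 m[φ0→X9] = [0, 1, 1, 0]
r1 m[φ1→X0] = [2, 1, 2, 1]
r1 m[φ1→X5] = [3, 1, 1, 2]
r1 m[φ2→X9] = [5, 8, 1, 8]
r1 m[X0→φ0] = [0, 0, 0, 0]
r1 m[X0→φ1] = [0, 0, 0, 0]
r1 m[X9→φ0] = [0, 0, 0, 0]
r1 m[X9→φ2] = [0, 0, 0, 0]
r1 m[X5→φ1] = [0, 0, 0, 0]
r2 m[φ0→X0] = [2, 1, 1, 0]
r2 m[φ0→X9] = [0, 1, 1, 0]
r2 m[φ1→X0] = [2, 1, 2, 1]
r2 m[φ1→X5] = [3, 1, 1, 2]
r2 m[φ2→X9] = [5, 8, 1, 8]
r2 m[X0→φ0] = [2, 1, 2, 1]
r2 m[X0→φ1] = [2, 1, 1, 0]
r2 m[X9→φ0] = [5, 8, 1, 8]
r2 m[X9→φ2] = [0, 1, 1, 0]
r2 m[X5→φ1] = [0, 0, 0, 0]
r3 m[φ0→X0] = [3, 2, 6, 2]
r3 m[φ0→X9] = [1, 2, 2, 1]
r3 m[φ1→X0] = [2, 1, 2, 1]
r3 m[φ1→X5] = [3, 2, 1, 4]
r3 m[φ2→X9] = [5, 8, 1, 8]
r3 m[X0→φ0] = [2, 1, 2, 1]
r3 m[X0→φ1] = [2, 1, 1, 0]
r3 m[X9→φ0] = [5, 8, 1, 8]
r3 m[X9→φ2] = [0, 1, 1, 0]
r3 m[X5→φ1] = [0, 0, 0, 0]
r4 m[φ0→X0] = [3, 2, 6, 2]
r4 m[φ0→X9] = [1, 2, 2, 1]
r4 m[φ1→X0] = [2, 1, 2, 1]
r4 m[φ1→X5] = [3, 2, 1, 4]
r4 m[φ2→X9] = [5, 8, 1, 8]
r4 m[X0→φ0] = [2, 1, 2, 1]
r4 m[X0→φ1] = [3, 2, 6, 2]
r4 m[X9→φ0] = [5, 8, 1, 8]
r4 m[X9→φ2] = [1, 2, 2, 1]
r4 m[X5→φ1] = [0, 0, 0, 0]
r5 m[φ0→X0] = [3, 2, 6, 2]
r5 m[φ0→X9] = [1, 2, 2, 1]
r5 m[φ1→X0] = [2, 1, 2, 1]
r5 m[φ1→X5] = [5, 3, 3, 5]
r5 m[φ2→X9] = [5, 8, 1, 8]
r5 m[X0→φ0] = [2, 1, 2, 1]
r5 m[X0→φ1] = [3, 2, 6, 2]
r5 m[X9→φ0] = [5, 8, 1, 8]
r5 m[X9→φ2] = [1, 2, 2, 1]
r5 m[X5→φ1] = [0, 0, 0, 0]
r6 m[φ0→X0] = [3, 2, 6, 2]
r6 m[φ0→X9] = [1, 2, 2, 1]
r6 m[φ1→X0] = [2, 1, 2, 1]
r6 m[φ1→X5] = [5, 3, 3, 5]
r6 m[φ2→X9] = [5, 8, 1, 8]
r6 m[X0→φ0] = [2, 1, 2, 1]
r6 m[X0→φ1] = [3, 2, 6, 2]
r6 m[X9→φ0] = [5, 8, 1, 8]
r6 m[X9→φ2] = [1, 2, 2, 1]
r6 m[X5→φ1] = [0, 0, 0, 0]
fixed point reached at round 6
traceback from X0: (X0=1, X9=2, X5=1), score=3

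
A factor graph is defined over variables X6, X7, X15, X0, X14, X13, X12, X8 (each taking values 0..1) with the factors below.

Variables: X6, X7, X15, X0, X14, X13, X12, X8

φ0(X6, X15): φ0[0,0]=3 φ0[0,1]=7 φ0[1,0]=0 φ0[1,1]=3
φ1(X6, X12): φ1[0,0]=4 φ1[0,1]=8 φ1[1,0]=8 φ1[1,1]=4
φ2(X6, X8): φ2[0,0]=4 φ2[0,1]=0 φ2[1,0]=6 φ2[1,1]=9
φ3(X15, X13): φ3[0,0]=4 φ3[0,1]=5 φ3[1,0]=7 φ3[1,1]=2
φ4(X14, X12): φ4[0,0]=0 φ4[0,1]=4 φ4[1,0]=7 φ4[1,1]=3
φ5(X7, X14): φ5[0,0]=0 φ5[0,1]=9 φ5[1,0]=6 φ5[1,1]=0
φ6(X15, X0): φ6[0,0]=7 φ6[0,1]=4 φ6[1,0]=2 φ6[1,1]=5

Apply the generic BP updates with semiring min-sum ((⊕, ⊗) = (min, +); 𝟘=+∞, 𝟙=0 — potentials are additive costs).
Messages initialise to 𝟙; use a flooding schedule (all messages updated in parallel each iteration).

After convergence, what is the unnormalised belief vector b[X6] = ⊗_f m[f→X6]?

b[X6] = [15, 20]

init: all messages = 𝟙 over 2 values
r1 m[φ0→X6] = [3, 0]
r1 m[φ0→X15] = [0, 3]
r1 m[φ1→X6] = [4, 4]
r1 m[φ1→X12] = [4, 4]
r1 m[φ2→X6] = [0, 6]
r1 m[φ2→X8] = [4, 0]
r1 m[φ3→X15] = [4, 2]
r1 m[φ3→X13] = [4, 2]
r1 m[φ4→X14] = [0, 3]
r1 m[φ4→X12] = [0, 3]
r1 m[φ5→X7] = [0, 0]
r1 m[φ5→X14] = [0, 0]
r1 m[φ6→X15] = [4, 2]
r1 m[φ6→X0] = [2, 4]
r1 m[X6→φ0] = [0, 0]
r1 m[X6→φ1] = [0, 0]
r1 m[X6→φ2] = [0, 0]
r1 m[X7→φ5] = [0, 0]
r1 m[X15→φ0] = [0, 0]
r1 m[X15→φ3] = [0, 0]
r1 m[X15→φ6] = [0, 0]
r1 m[X0→φ6] = [0, 0]
r1 m[X14→φ4] = [0, 0]
r1 m[X14→φ5] = [0, 0]
r1 m[X13→φ3] = [0, 0]
r1 m[X12→φ1] = [0, 0]
r1 m[X12→φ4] = [0, 0]
r1 m[X8→φ2] = [0, 0]
r2 m[φ0→X6] = [3, 0]
r2 m[φ0→X15] = [0, 3]
r2 m[φ1→X6] = [4, 4]
r2 m[φ1→X12] = [4, 4]
r2 m[φ2→X6] = [0, 6]
r2 m[φ2→X8] = [4, 0]
r2 m[φ3→X15] = [4, 2]
r2 m[φ3→X13] = [4, 2]
r2 m[φ4→X14] = [0, 3]
r2 m[φ4→X12] = [0, 3]
r2 m[φ5→X7] = [0, 0]
r2 m[φ5→X14] = [0, 0]
r2 m[φ6→X15] = [4, 2]
r2 m[φ6→X0] = [2, 4]
r2 m[X6→φ0] = [4, 10]
r2 m[X6→φ1] = [3, 6]
r2 m[X6→φ2] = [7, 4]
r2 m[X7→φ5] = [0, 0]
r2 m[X15→φ0] = [8, 4]
r2 m[X15→φ3] = [4, 5]
r2 m[X15→φ6] = [4, 5]
r2 m[X0→φ6] = [0, 0]
r2 m[X14→φ4] = [0, 0]
r2 m[X14→φ5] = [0, 3]
r2 m[X13→φ3] = [0, 0]
r2 m[X12→φ1] = [0, 3]
r2 m[X12→φ4] = [4, 4]
r2 m[X8→φ2] = [0, 0]
r3 m[φ0→X6] = [11, 7]
r3 m[φ0→X15] = [7, 11]
r3 m[φ1→X6] = [4, 7]
r3 m[φ1→X12] = [7, 10]
r3 m[φ2→X6] = [0, 6]
r3 m[φ2→X8] = [10, 7]
r3 m[φ3→X15] = [4, 2]
r3 m[φ3→X13] = [8, 7]
r3 m[φ4→X14] = [4, 7]
r3 m[φ4→X12] = [0, 3]
r3 m[φ5→X7] = [0, 3]
r3 m[φ5→X14] = [0, 0]
r3 m[φ6→X15] = [4, 2]
r3 m[φ6→X0] = [7, 8]
r3 m[X6→φ0] = [4, 10]
r3 m[X6→φ1] = [3, 6]
r3 m[X6→φ2] = [7, 4]
r3 m[X7→φ5] = [0, 0]
r3 m[X15→φ0] = [8, 4]
r3 m[X15→φ3] = [4, 5]
r3 m[X15→φ6] = [4, 5]
r3 m[X0→φ6] = [0, 0]
r3 m[X14→φ4] = [0, 0]
r3 m[X14→φ5] = [0, 3]
r3 m[X13→φ3] = [0, 0]
r3 m[X12→φ1] = [0, 3]
r3 m[X12→φ4] = [4, 4]
r3 m[X8→φ2] = [0, 0]
r4 m[φ0→X6] = [11, 7]
r4 m[φ0→X15] = [7, 11]
r4 m[φ1→X6] = [4, 7]
r4 m[φ1→X12] = [7, 10]
r4 m[φ2→X6] = [0, 6]
r4 m[φ2→X8] = [10, 7]
r4 m[φ3→X15] = [4, 2]
r4 m[φ3→X13] = [8, 7]
r4 m[φ4→X14] = [4, 7]
r4 m[φ4→X12] = [0, 3]
r4 m[φ5→X7] = [0, 3]
r4 m[φ5→X14] = [0, 0]
r4 m[φ6→X15] = [4, 2]
r4 m[φ6→X0] = [7, 8]
r4 m[X6→φ0] = [4, 13]
r4 m[X6→φ1] = [11, 13]
r4 m[X6→φ2] = [15, 14]
r4 m[X7→φ5] = [0, 0]
r4 m[X15→φ0] = [8, 4]
r4 m[X15→φ3] = [11, 13]
r4 m[X15→φ6] = [11, 13]
r4 m[X0→φ6] = [0, 0]
r4 m[X14→φ4] = [0, 0]
r4 m[X14→φ5] = [4, 7]
r4 m[X13→φ3] = [0, 0]
r4 m[X12→φ1] = [0, 3]
r4 m[X12→φ4] = [7, 10]
r4 m[X8→φ2] = [0, 0]
r5 m[φ0→X6] = [11, 7]
r5 m[φ0→X15] = [7, 11]
r5 m[φ1→X6] = [4, 7]
r5 m[φ1→X12] = [15, 17]
r5 m[φ2→X6] = [0, 6]
r5 m[φ2→X8] = [19, 15]
r5 m[φ3→X15] = [4, 2]
r5 m[φ3→X13] = [15, 15]
r5 m[φ4→X14] = [7, 13]
r5 m[φ4→X12] = [0, 3]
r5 m[φ5→X7] = [4, 7]
r5 m[φ5→X14] = [0, 0]
r5 m[φ6→X15] = [4, 2]
r5 m[φ6→X0] = [15, 15]
r5 m[X6→φ0] = [4, 13]
r5 m[X6→φ1] = [11, 13]
r5 m[X6→φ2] = [15, 14]
r5 m[X7→φ5] = [0, 0]
r5 m[X15→φ0] = [8, 4]
r5 m[X15→φ3] = [11, 13]
r5 m[X15→φ6] = [11, 13]
r5 m[X0→φ6] = [0, 0]
r5 m[X14→φ4] = [0, 0]
r5 m[X14→φ5] = [4, 7]
r5 m[X13→φ3] = [0, 0]
r5 m[X12→φ1] = [0, 3]
r5 m[X12→φ4] = [7, 10]
r5 m[X8→φ2] = [0, 0]
r6 m[φ0→X6] = [11, 7]
r6 m[φ0→X15] = [7, 11]
r6 m[φ1→X6] = [4, 7]
r6 m[φ1→X12] = [15, 17]
r6 m[φ2→X6] = [0, 6]
r6 m[φ2→X8] = [19, 15]
r6 m[φ3→X15] = [4, 2]
r6 m[φ3→X13] = [15, 15]
r6 m[φ4→X14] = [7, 13]
r6 m[φ4→X12] = [0, 3]
r6 m[φ5→X7] = [4, 7]
r6 m[φ5→X14] = [0, 0]
r6 m[φ6→X15] = [4, 2]
r6 m[φ6→X0] = [15, 15]
r6 m[X6→φ0] = [4, 13]
r6 m[X6→φ1] = [11, 13]
r6 m[X6→φ2] = [15, 14]
r6 m[X7→φ5] = [0, 0]
r6 m[X15→φ0] = [8, 4]
r6 m[X15→φ3] = [11, 13]
r6 m[X15→φ6] = [11, 13]
r6 m[X0→φ6] = [0, 0]
r6 m[X14→φ4] = [0, 0]
r6 m[X14→φ5] = [7, 13]
r6 m[X13→φ3] = [0, 0]
r6 m[X12→φ1] = [0, 3]
r6 m[X12→φ4] = [15, 17]
r6 m[X8→φ2] = [0, 0]
r7 m[φ0→X6] = [11, 7]
r7 m[φ0→X15] = [7, 11]
r7 m[φ1→X6] = [4, 7]
r7 m[φ1→X12] = [15, 17]
r7 m[φ2→X6] = [0, 6]
r7 m[φ2→X8] = [19, 15]
r7 m[φ3→X15] = [4, 2]
r7 m[φ3→X13] = [15, 15]
r7 m[φ4→X14] = [15, 20]
r7 m[φ4→X12] = [0, 3]
r7 m[φ5→X7] = [7, 13]
r7 m[φ5→X14] = [0, 0]
r7 m[φ6→X15] = [4, 2]
r7 m[φ6→X0] = [15, 15]
r7 m[X6→φ0] = [4, 13]
r7 m[X6→φ1] = [11, 13]
r7 m[X6→φ2] = [15, 14]
r7 m[X7→φ5] = [0, 0]
r7 m[X15→φ0] = [8, 4]
r7 m[X15→φ3] = [11, 13]
r7 m[X15→φ6] = [11, 13]
r7 m[X0→φ6] = [0, 0]
r7 m[X14→φ4] = [0, 0]
r7 m[X14→φ5] = [7, 13]
r7 m[X13→φ3] = [0, 0]
r7 m[X12→φ1] = [0, 3]
r7 m[X12→φ4] = [15, 17]
r7 m[X8→φ2] = [0, 0]
r8 m[φ0→X6] = [11, 7]
r8 m[φ0→X15] = [7, 11]
r8 m[φ1→X6] = [4, 7]
r8 m[φ1→X12] = [15, 17]
r8 m[φ2→X6] = [0, 6]
r8 m[φ2→X8] = [19, 15]
r8 m[φ3→X15] = [4, 2]
r8 m[φ3→X13] = [15, 15]
r8 m[φ4→X14] = [15, 20]
r8 m[φ4→X12] = [0, 3]
r8 m[φ5→X7] = [7, 13]
r8 m[φ5→X14] = [0, 0]
r8 m[φ6→X15] = [4, 2]
r8 m[φ6→X0] = [15, 15]
r8 m[X6→φ0] = [4, 13]
r8 m[X6→φ1] = [11, 13]
r8 m[X6→φ2] = [15, 14]
r8 m[X7→φ5] = [0, 0]
r8 m[X15→φ0] = [8, 4]
r8 m[X15→φ3] = [11, 13]
r8 m[X15→φ6] = [11, 13]
r8 m[X0→φ6] = [0, 0]
r8 m[X14→φ4] = [0, 0]
r8 m[X14→φ5] = [15, 20]
r8 m[X13→φ3] = [0, 0]
r8 m[X12→φ1] = [0, 3]
r8 m[X12→φ4] = [15, 17]
r8 m[X8→φ2] = [0, 0]
r9 m[φ0→X6] = [11, 7]
r9 m[φ0→X15] = [7, 11]
r9 m[φ1→X6] = [4, 7]
r9 m[φ1→X12] = [15, 17]
r9 m[φ2→X6] = [0, 6]
r9 m[φ2→X8] = [19, 15]
r9 m[φ3→X15] = [4, 2]
r9 m[φ3→X13] = [15, 15]
r9 m[φ4→X14] = [15, 20]
r9 m[φ4→X12] = [0, 3]
r9 m[φ5→X7] = [15, 20]
r9 m[φ5→X14] = [0, 0]
r9 m[φ6→X15] = [4, 2]
r9 m[φ6→X0] = [15, 15]
r9 m[X6→φ0] = [4, 13]
r9 m[X6→φ1] = [11, 13]
r9 m[X6→φ2] = [15, 14]
r9 m[X7→φ5] = [0, 0]
r9 m[X15→φ0] = [8, 4]
r9 m[X15→φ3] = [11, 13]
r9 m[X15→φ6] = [11, 13]
r9 m[X0→φ6] = [0, 0]
r9 m[X14→φ4] = [0, 0]
r9 m[X14→φ5] = [15, 20]
r9 m[X13→φ3] = [0, 0]
r9 m[X12→φ1] = [0, 3]
r9 m[X12→φ4] = [15, 17]
r9 m[X8→φ2] = [0, 0]
r10 m[φ0→X6] = [11, 7]
r10 m[φ0→X15] = [7, 11]
r10 m[φ1→X6] = [4, 7]
r10 m[φ1→X12] = [15, 17]
r10 m[φ2→X6] = [0, 6]
r10 m[φ2→X8] = [19, 15]
r10 m[φ3→X15] = [4, 2]
r10 m[φ3→X13] = [15, 15]
r10 m[φ4→X14] = [15, 20]
r10 m[φ4→X12] = [0, 3]
r10 m[φ5→X7] = [15, 20]
r10 m[φ5→X14] = [0, 0]
r10 m[φ6→X15] = [4, 2]
r10 m[φ6→X0] = [15, 15]
r10 m[X6→φ0] = [4, 13]
r10 m[X6→φ1] = [11, 13]
r10 m[X6→φ2] = [15, 14]
r10 m[X7→φ5] = [0, 0]
r10 m[X15→φ0] = [8, 4]
r10 m[X15→φ3] = [11, 13]
r10 m[X15→φ6] = [11, 13]
r10 m[X0→φ6] = [0, 0]
r10 m[X14→φ4] = [0, 0]
r10 m[X14→φ5] = [15, 20]
r10 m[X13→φ3] = [0, 0]
r10 m[X12→φ1] = [0, 3]
r10 m[X12→φ4] = [15, 17]
r10 m[X8→φ2] = [0, 0]
fixed point reached at round 10
b[X6] = ⊗ incoming = [15, 20]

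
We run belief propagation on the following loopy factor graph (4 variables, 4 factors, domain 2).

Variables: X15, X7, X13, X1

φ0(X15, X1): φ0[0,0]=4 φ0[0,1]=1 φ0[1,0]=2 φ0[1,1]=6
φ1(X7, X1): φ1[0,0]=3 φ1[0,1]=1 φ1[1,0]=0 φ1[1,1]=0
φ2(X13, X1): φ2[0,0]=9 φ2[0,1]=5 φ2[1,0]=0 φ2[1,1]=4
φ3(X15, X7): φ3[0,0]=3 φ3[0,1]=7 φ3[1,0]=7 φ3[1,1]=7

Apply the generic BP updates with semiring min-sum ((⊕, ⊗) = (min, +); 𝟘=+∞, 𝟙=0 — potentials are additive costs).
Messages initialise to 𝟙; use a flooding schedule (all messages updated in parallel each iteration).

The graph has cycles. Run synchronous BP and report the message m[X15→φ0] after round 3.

init: all messages = 𝟙 over 2 values
r1 m[φ0→X15] = [1, 2]
r1 m[φ0→X1] = [2, 1]
r1 m[φ1→X7] = [1, 0]
r1 m[φ1→X1] = [0, 0]
r1 m[φ2→X13] = [5, 0]
r1 m[φ2→X1] = [0, 4]
r1 m[φ3→X15] = [3, 7]
r1 m[φ3→X7] = [3, 7]
r1 m[X15→φ0] = [0, 0]
r1 m[X15→φ3] = [0, 0]
r1 m[X7→φ1] = [0, 0]
r1 m[X7→φ3] = [0, 0]
r1 m[X13→φ2] = [0, 0]
r1 m[X1→φ0] = [0, 0]
r1 m[X1→φ1] = [0, 0]
r1 m[X1→φ2] = [0, 0]
r2 m[φ0→X15] = [1, 2]
r2 m[φ0→X1] = [2, 1]
r2 m[φ1→X7] = [1, 0]
r2 m[φ1→X1] = [0, 0]
r2 m[φ2→X13] = [5, 0]
r2 m[φ2→X1] = [0, 4]
r2 m[φ3→X15] = [3, 7]
r2 m[φ3→X7] = [3, 7]
r2 m[X15→φ0] = [3, 7]
r2 m[X15→φ3] = [1, 2]
r2 m[X7→φ1] = [3, 7]
r2 m[X7→φ3] = [1, 0]
r2 m[X13→φ2] = [0, 0]
r2 m[X1→φ0] = [0, 4]
r2 m[X1→φ1] = [2, 5]
r2 m[X1→φ2] = [2, 1]
r3 m[φ0→X15] = [4, 2]
r3 m[φ0→X1] = [7, 4]
r3 m[φ1→X7] = [5, 2]
r3 m[φ1→X1] = [6, 4]
r3 m[φ2→X13] = [6, 2]
r3 m[φ2→X1] = [0, 4]
r3 m[φ3→X15] = [4, 7]
r3 m[φ3→X7] = [4, 8]
r3 m[X15→φ0] = [3, 7]
r3 m[X15→φ3] = [1, 2]
r3 m[X7→φ1] = [3, 7]
r3 m[X7→φ3] = [1, 0]
r3 m[X13→φ2] = [0, 0]
r3 m[X1→φ0] = [0, 4]
r3 m[X1→φ1] = [2, 5]
r3 m[X1→φ2] = [2, 1]

message @ round 3 = [3, 7]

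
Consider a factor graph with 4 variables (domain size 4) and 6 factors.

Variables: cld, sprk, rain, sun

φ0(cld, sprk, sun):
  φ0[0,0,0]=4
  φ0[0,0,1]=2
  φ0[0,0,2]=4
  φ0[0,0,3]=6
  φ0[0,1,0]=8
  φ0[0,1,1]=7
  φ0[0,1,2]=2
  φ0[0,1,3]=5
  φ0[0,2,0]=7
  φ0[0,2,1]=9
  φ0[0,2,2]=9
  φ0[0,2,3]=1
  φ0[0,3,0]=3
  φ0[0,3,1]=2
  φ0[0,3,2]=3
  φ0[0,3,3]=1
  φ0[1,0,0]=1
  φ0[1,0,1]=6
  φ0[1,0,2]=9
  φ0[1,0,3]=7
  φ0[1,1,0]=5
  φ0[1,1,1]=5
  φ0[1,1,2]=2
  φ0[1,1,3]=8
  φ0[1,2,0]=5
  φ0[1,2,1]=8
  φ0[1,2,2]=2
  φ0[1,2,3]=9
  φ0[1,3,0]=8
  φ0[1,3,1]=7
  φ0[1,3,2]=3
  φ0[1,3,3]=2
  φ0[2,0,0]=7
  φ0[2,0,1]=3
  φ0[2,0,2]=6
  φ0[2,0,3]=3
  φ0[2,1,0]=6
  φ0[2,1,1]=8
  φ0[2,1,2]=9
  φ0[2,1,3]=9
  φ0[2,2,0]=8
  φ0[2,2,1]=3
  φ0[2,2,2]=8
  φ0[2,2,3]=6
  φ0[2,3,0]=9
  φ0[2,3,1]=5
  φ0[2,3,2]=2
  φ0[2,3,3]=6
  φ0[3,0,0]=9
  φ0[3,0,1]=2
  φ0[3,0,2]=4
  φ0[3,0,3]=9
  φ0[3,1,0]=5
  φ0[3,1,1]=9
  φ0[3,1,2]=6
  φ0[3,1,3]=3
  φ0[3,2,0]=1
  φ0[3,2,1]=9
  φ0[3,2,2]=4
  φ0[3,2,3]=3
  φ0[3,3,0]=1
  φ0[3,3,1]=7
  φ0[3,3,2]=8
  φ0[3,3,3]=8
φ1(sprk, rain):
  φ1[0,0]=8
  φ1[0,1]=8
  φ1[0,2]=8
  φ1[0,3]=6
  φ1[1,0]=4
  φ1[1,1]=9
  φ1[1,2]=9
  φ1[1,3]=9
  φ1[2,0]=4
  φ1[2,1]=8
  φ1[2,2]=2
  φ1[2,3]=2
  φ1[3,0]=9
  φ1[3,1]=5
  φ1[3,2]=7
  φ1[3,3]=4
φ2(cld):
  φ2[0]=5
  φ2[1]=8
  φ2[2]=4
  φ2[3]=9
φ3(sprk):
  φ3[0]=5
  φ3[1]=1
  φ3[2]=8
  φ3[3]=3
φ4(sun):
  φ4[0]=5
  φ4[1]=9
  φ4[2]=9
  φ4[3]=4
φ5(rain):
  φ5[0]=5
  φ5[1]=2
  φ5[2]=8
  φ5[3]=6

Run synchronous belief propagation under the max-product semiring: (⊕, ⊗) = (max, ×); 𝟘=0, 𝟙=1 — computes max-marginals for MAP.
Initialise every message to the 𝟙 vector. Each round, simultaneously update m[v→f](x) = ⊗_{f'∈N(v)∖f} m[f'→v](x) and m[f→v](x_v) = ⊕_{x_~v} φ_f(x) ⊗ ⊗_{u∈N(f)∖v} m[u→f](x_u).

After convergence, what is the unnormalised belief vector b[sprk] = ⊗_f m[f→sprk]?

init: all messages = 𝟙 over 4 values
r1 m[φ0→cld] = [9, 9, 9, 9]
r1 m[φ0→sprk] = [9, 9, 9, 9]
r1 m[φ0→sun] = [9, 9, 9, 9]
r1 m[φ1→sprk] = [8, 9, 8, 9]
r1 m[φ1→rain] = [9, 9, 9, 9]
r1 m[φ2→cld] = [5, 8, 4, 9]
r1 m[φ3→sprk] = [5, 1, 8, 3]
r1 m[φ4→sun] = [5, 9, 9, 4]
r1 m[φ5→rain] = [5, 2, 8, 6]
r1 m[cld→φ0] = [1, 1, 1, 1]
r1 m[cld→φ2] = [1, 1, 1, 1]
r1 m[sprk→φ0] = [1, 1, 1, 1]
r1 m[sprk→φ1] = [1, 1, 1, 1]
r1 m[sprk→φ3] = [1, 1, 1, 1]
r1 m[rain→φ1] = [1, 1, 1, 1]
r1 m[rain→φ5] = [1, 1, 1, 1]
r1 m[sun→φ0] = [1, 1, 1, 1]
r1 m[sun→φ4] = [1, 1, 1, 1]
r2 m[φ0→cld] = [9, 9, 9, 9]
r2 m[φ0→sprk] = [9, 9, 9, 9]
r2 m[φ0→sun] = [9, 9, 9, 9]
r2 m[φ1→sprk] = [8, 9, 8, 9]
r2 m[φ1→rain] = [9, 9, 9, 9]
r2 m[φ2→cld] = [5, 8, 4, 9]
r2 m[φ3→sprk] = [5, 1, 8, 3]
r2 m[φ4→sun] = [5, 9, 9, 4]
r2 m[φ5→rain] = [5, 2, 8, 6]
r2 m[cld→φ0] = [5, 8, 4, 9]
r2 m[cld→φ2] = [9, 9, 9, 9]
r2 m[sprk→φ0] = [40, 9, 64, 27]
r2 m[sprk→φ1] = [45, 9, 72, 27]
r2 m[sprk→φ3] = [72, 81, 72, 81]
r2 m[rain→φ1] = [5, 2, 8, 6]
r2 m[rain→φ5] = [9, 9, 9, 9]
r2 m[sun→φ0] = [5, 9, 9, 4]
r2 m[sun→φ4] = [9, 9, 9, 9]
r3 m[φ0→cld] = [5184, 4608, 4608, 5184]
r3 m[φ0→sprk] = [648, 729, 729, 648]
r3 m[φ0→sun] = [3240, 5184, 2880, 4608]
r3 m[φ1→sprk] = [64, 72, 20, 56]
r3 m[φ1→rain] = [360, 576, 360, 270]
r3 m[φ2→cld] = [5, 8, 4, 9]
r3 m[φ3→sprk] = [5, 1, 8, 3]
r3 m[φ4→sun] = [5, 9, 9, 4]
r3 m[φ5→rain] = [5, 2, 8, 6]
r3 m[cld→φ0] = [5, 8, 4, 9]
r3 m[cld→φ2] = [9, 9, 9, 9]
r3 m[sprk→φ0] = [40, 9, 64, 27]
r3 m[sprk→φ1] = [45, 9, 72, 27]
r3 m[sprk→φ3] = [72, 81, 72, 81]
r3 m[rain→φ1] = [5, 2, 8, 6]
r3 m[rain→φ5] = [9, 9, 9, 9]
r3 m[sun→φ0] = [5, 9, 9, 4]
r3 m[sun→φ4] = [9, 9, 9, 9]
r4 m[φ0→cld] = [5184, 4608, 4608, 5184]
r4 m[φ0→sprk] = [648, 729, 729, 648]
r4 m[φ0→sun] = [3240, 5184, 2880, 4608]
r4 m[φ1→sprk] = [64, 72, 20, 56]
r4 m[φ1→rain] = [360, 576, 360, 270]
r4 m[φ2→cld] = [5, 8, 4, 9]
r4 m[φ3→sprk] = [5, 1, 8, 3]
r4 m[φ4→sun] = [5, 9, 9, 4]
r4 m[φ5→rain] = [5, 2, 8, 6]
r4 m[cld→φ0] = [5, 8, 4, 9]
r4 m[cld→φ2] = [5184, 4608, 4608, 5184]
r4 m[sprk→φ0] = [320, 72, 160, 168]
r4 m[sprk→φ1] = [3240, 729, 5832, 1944]
r4 m[sprk→φ3] = [41472, 52488, 14580, 36288]
r4 m[rain→φ1] = [5, 2, 8, 6]
r4 m[rain→φ5] = [360, 576, 360, 270]
r4 m[sun→φ0] = [5, 9, 9, 4]
r4 m[sun→φ4] = [3240, 5184, 2880, 4608]
r5 m[φ0→cld] = [12960, 25920, 17280, 14400]
r5 m[φ0→sprk] = [648, 729, 729, 648]
r5 m[φ0→sun] = [25920, 15360, 23040, 25920]
r5 m[φ1→sprk] = [64, 72, 20, 56]
r5 m[φ1→rain] = [25920, 46656, 25920, 19440]
r5 m[φ2→cld] = [5, 8, 4, 9]
r5 m[φ3→sprk] = [5, 1, 8, 3]
r5 m[φ4→sun] = [5, 9, 9, 4]
r5 m[φ5→rain] = [5, 2, 8, 6]
r5 m[cld→φ0] = [5, 8, 4, 9]
r5 m[cld→φ2] = [5184, 4608, 4608, 5184]
r5 m[sprk→φ0] = [320, 72, 160, 168]
r5 m[sprk→φ1] = [3240, 729, 5832, 1944]
r5 m[sprk→φ3] = [41472, 52488, 14580, 36288]
r5 m[rain→φ1] = [5, 2, 8, 6]
r5 m[rain→φ5] = [360, 576, 360, 270]
r5 m[sun→φ0] = [5, 9, 9, 4]
r5 m[sun→φ4] = [3240, 5184, 2880, 4608]
r6 m[φ0→cld] = [12960, 25920, 17280, 14400]
r6 m[φ0→sprk] = [648, 729, 729, 648]
r6 m[φ0→sun] = [25920, 15360, 23040, 25920]
r6 m[φ1→sprk] = [64, 72, 20, 56]
r6 m[φ1→rain] = [25920, 46656, 25920, 19440]
r6 m[φ2→cld] = [5, 8, 4, 9]
r6 m[φ3→sprk] = [5, 1, 8, 3]
r6 m[φ4→sun] = [5, 9, 9, 4]
r6 m[φ5→rain] = [5, 2, 8, 6]
r6 m[cld→φ0] = [5, 8, 4, 9]
r6 m[cld→φ2] = [12960, 25920, 17280, 14400]
r6 m[sprk→φ0] = [320, 72, 160, 168]
r6 m[sprk→φ1] = [3240, 729, 5832, 1944]
r6 m[sprk→φ3] = [41472, 52488, 14580, 36288]
r6 m[rain→φ1] = [5, 2, 8, 6]
r6 m[rain→φ5] = [25920, 46656, 25920, 19440]
r6 m[sun→φ0] = [5, 9, 9, 4]
r6 m[sun→φ4] = [25920, 15360, 23040, 25920]
r7 m[φ0→cld] = [12960, 25920, 17280, 14400]
r7 m[φ0→sprk] = [648, 729, 729, 648]
r7 m[φ0→sun] = [25920, 15360, 23040, 25920]
r7 m[φ1→sprk] = [64, 72, 20, 56]
r7 m[φ1→rain] = [25920, 46656, 25920, 19440]
r7 m[φ2→cld] = [5, 8, 4, 9]
r7 m[φ3→sprk] = [5, 1, 8, 3]
r7 m[φ4→sun] = [5, 9, 9, 4]
r7 m[φ5→rain] = [5, 2, 8, 6]
r7 m[cld→φ0] = [5, 8, 4, 9]
r7 m[cld→φ2] = [12960, 25920, 17280, 14400]
r7 m[sprk→φ0] = [320, 72, 160, 168]
r7 m[sprk→φ1] = [3240, 729, 5832, 1944]
r7 m[sprk→φ3] = [41472, 52488, 14580, 36288]
r7 m[rain→φ1] = [5, 2, 8, 6]
r7 m[rain→φ5] = [25920, 46656, 25920, 19440]
r7 m[sun→φ0] = [5, 9, 9, 4]
r7 m[sun→φ4] = [25920, 15360, 23040, 25920]
fixed point reached at round 7
b[sprk] = ⊗ incoming = [207360, 52488, 116640, 108864]

b[sprk] = [207360, 52488, 116640, 108864]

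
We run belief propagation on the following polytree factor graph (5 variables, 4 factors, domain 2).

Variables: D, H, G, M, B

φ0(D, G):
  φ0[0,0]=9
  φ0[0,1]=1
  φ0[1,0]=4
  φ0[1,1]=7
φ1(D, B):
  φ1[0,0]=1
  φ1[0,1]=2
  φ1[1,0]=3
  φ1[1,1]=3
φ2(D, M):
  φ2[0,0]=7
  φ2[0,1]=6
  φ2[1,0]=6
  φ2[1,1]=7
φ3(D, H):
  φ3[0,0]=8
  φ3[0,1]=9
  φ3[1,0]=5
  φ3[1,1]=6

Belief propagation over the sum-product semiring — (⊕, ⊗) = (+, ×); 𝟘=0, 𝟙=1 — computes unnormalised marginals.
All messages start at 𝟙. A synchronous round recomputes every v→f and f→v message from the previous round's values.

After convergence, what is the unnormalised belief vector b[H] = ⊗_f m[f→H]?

b[H] = [7410, 8658]

init: all messages = 𝟙 over 2 values
r1 m[φ0→D] = [10, 11]
r1 m[φ0→G] = [13, 8]
r1 m[φ1→D] = [3, 6]
r1 m[φ1→B] = [4, 5]
r1 m[φ2→D] = [13, 13]
r1 m[φ2→M] = [13, 13]
r1 m[φ3→D] = [17, 11]
r1 m[φ3→H] = [13, 15]
r1 m[D→φ0] = [1, 1]
r1 m[D→φ1] = [1, 1]
r1 m[D→φ2] = [1, 1]
r1 m[D→φ3] = [1, 1]
r1 m[H→φ3] = [1, 1]
r1 m[G→φ0] = [1, 1]
r1 m[M→φ2] = [1, 1]
r1 m[B→φ1] = [1, 1]
r2 m[φ0→D] = [10, 11]
r2 m[φ0→G] = [13, 8]
r2 m[φ1→D] = [3, 6]
r2 m[φ1→B] = [4, 5]
r2 m[φ2→D] = [13, 13]
r2 m[φ2→M] = [13, 13]
r2 m[φ3→D] = [17, 11]
r2 m[φ3→H] = [13, 15]
r2 m[D→φ0] = [663, 858]
r2 m[D→φ1] = [2210, 1573]
r2 m[D→φ2] = [510, 726]
r2 m[D→φ3] = [390, 858]
r2 m[H→φ3] = [1, 1]
r2 m[G→φ0] = [1, 1]
r2 m[M→φ2] = [1, 1]
r2 m[B→φ1] = [1, 1]
r3 m[φ0→D] = [10, 11]
r3 m[φ0→G] = [9399, 6669]
r3 m[φ1→D] = [3, 6]
r3 m[φ1→B] = [6929, 9139]
r3 m[φ2→D] = [13, 13]
r3 m[φ2→M] = [7926, 8142]
r3 m[φ3→D] = [17, 11]
r3 m[φ3→H] = [7410, 8658]
r3 m[D→φ0] = [663, 858]
r3 m[D→φ1] = [2210, 1573]
r3 m[D→φ2] = [510, 726]
r3 m[D→φ3] = [390, 858]
r3 m[H→φ3] = [1, 1]
r3 m[G→φ0] = [1, 1]
r3 m[M→φ2] = [1, 1]
r3 m[B→φ1] = [1, 1]
r4 m[φ0→D] = [10, 11]
r4 m[φ0→G] = [9399, 6669]
r4 m[φ1→D] = [3, 6]
r4 m[φ1→B] = [6929, 9139]
r4 m[φ2→D] = [13, 13]
r4 m[φ2→M] = [7926, 8142]
r4 m[φ3→D] = [17, 11]
r4 m[φ3→H] = [7410, 8658]
r4 m[D→φ0] = [663, 858]
r4 m[D→φ1] = [2210, 1573]
r4 m[D→φ2] = [510, 726]
r4 m[D→φ3] = [390, 858]
r4 m[H→φ3] = [1, 1]
r4 m[G→φ0] = [1, 1]
r4 m[M→φ2] = [1, 1]
r4 m[B→φ1] = [1, 1]
fixed point reached at round 4
b[H] = ⊗ incoming = [7410, 8658]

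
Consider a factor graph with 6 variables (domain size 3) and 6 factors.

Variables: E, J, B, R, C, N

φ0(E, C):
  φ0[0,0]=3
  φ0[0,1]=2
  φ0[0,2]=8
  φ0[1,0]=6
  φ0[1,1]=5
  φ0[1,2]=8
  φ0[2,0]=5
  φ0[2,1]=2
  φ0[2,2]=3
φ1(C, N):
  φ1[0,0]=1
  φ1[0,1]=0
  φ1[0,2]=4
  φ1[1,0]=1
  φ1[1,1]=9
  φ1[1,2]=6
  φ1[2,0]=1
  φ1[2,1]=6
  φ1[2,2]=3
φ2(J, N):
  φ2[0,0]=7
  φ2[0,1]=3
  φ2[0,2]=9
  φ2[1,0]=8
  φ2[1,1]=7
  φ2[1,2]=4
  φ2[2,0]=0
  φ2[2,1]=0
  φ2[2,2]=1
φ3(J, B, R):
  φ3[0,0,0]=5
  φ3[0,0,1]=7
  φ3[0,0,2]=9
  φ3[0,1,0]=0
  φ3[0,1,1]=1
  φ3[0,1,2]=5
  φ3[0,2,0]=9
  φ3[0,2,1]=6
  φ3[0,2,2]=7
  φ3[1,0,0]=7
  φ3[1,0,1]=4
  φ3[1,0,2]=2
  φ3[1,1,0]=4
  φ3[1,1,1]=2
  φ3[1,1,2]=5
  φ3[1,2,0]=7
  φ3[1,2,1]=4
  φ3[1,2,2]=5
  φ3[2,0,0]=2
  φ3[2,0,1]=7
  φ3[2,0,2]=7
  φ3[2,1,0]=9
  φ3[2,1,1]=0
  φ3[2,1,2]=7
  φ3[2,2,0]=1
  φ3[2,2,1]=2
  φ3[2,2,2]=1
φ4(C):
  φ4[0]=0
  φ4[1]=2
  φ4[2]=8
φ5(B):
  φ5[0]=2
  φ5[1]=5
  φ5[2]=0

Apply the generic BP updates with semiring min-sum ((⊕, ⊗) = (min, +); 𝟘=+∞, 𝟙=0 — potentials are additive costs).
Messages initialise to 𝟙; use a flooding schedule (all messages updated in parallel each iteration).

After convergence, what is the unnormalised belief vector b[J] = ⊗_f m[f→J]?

b[J] = [11, 14, 4]

init: all messages = 𝟙 over 3 values
r1 m[φ0→E] = [2, 5, 2]
r1 m[φ0→C] = [3, 2, 3]
r1 m[φ1→C] = [0, 1, 1]
r1 m[φ1→N] = [1, 0, 3]
r1 m[φ2→J] = [3, 4, 0]
r1 m[φ2→N] = [0, 0, 1]
r1 m[φ3→J] = [0, 2, 0]
r1 m[φ3→B] = [2, 0, 1]
r1 m[φ3→R] = [0, 0, 1]
r1 m[φ4→C] = [0, 2, 8]
r1 m[φ5→B] = [2, 5, 0]
r1 m[E→φ0] = [0, 0, 0]
r1 m[J→φ2] = [0, 0, 0]
r1 m[J→φ3] = [0, 0, 0]
r1 m[B→φ3] = [0, 0, 0]
r1 m[B→φ5] = [0, 0, 0]
r1 m[R→φ3] = [0, 0, 0]
r1 m[C→φ0] = [0, 0, 0]
r1 m[C→φ1] = [0, 0, 0]
r1 m[C→φ4] = [0, 0, 0]
r1 m[N→φ1] = [0, 0, 0]
r1 m[N→φ2] = [0, 0, 0]
r2 m[φ0→E] = [2, 5, 2]
r2 m[φ0→C] = [3, 2, 3]
r2 m[φ1→C] = [0, 1, 1]
r2 m[φ1→N] = [1, 0, 3]
r2 m[φ2→J] = [3, 4, 0]
r2 m[φ2→N] = [0, 0, 1]
r2 m[φ3→J] = [0, 2, 0]
r2 m[φ3→B] = [2, 0, 1]
r2 m[φ3→R] = [0, 0, 1]
r2 m[φ4→C] = [0, 2, 8]
r2 m[φ5→B] = [2, 5, 0]
r2 m[E→φ0] = [0, 0, 0]
r2 m[J→φ2] = [0, 2, 0]
r2 m[J→φ3] = [3, 4, 0]
r2 m[B→φ3] = [2, 5, 0]
r2 m[B→φ5] = [2, 0, 1]
r2 m[R→φ3] = [0, 0, 0]
r2 m[C→φ0] = [0, 3, 9]
r2 m[C→φ1] = [3, 4, 11]
r2 m[C→φ4] = [3, 3, 4]
r2 m[N→φ1] = [0, 0, 1]
r2 m[N→φ2] = [1, 0, 3]
r3 m[φ0→E] = [3, 6, 5]
r3 m[φ0→C] = [3, 2, 3]
r3 m[φ1→C] = [0, 1, 1]
r3 m[φ1→N] = [4, 3, 7]
r3 m[φ2→J] = [3, 7, 0]
r3 m[φ2→N] = [0, 0, 1]
r3 m[φ3→J] = [5, 4, 1]
r3 m[φ3→B] = [2, 0, 1]
r3 m[φ3→R] = [1, 2, 1]
r3 m[φ4→C] = [0, 2, 8]
r3 m[φ5→B] = [2, 5, 0]
r3 m[E→φ0] = [0, 0, 0]
r3 m[J→φ2] = [0, 2, 0]
r3 m[J→φ3] = [3, 4, 0]
r3 m[B→φ3] = [2, 5, 0]
r3 m[B→φ5] = [2, 0, 1]
r3 m[R→φ3] = [0, 0, 0]
r3 m[C→φ0] = [0, 3, 9]
r3 m[C→φ1] = [3, 4, 11]
r3 m[C→φ4] = [3, 3, 4]
r3 m[N→φ1] = [0, 0, 1]
r3 m[N→φ2] = [1, 0, 3]
r4 m[φ0→E] = [3, 6, 5]
r4 m[φ0→C] = [3, 2, 3]
r4 m[φ1→C] = [0, 1, 1]
r4 m[φ1→N] = [4, 3, 7]
r4 m[φ2→J] = [3, 7, 0]
r4 m[φ2→N] = [0, 0, 1]
r4 m[φ3→J] = [5, 4, 1]
r4 m[φ3→B] = [2, 0, 1]
r4 m[φ3→R] = [1, 2, 1]
r4 m[φ4→C] = [0, 2, 8]
r4 m[φ5→B] = [2, 5, 0]
r4 m[E→φ0] = [0, 0, 0]
r4 m[J→φ2] = [5, 4, 1]
r4 m[J→φ3] = [3, 7, 0]
r4 m[B→φ3] = [2, 5, 0]
r4 m[B→φ5] = [2, 0, 1]
r4 m[R→φ3] = [0, 0, 0]
r4 m[C→φ0] = [0, 3, 9]
r4 m[C→φ1] = [3, 4, 11]
r4 m[C→φ4] = [3, 3, 4]
r4 m[N→φ1] = [0, 0, 1]
r4 m[N→φ2] = [4, 3, 7]
r5 m[φ0→E] = [3, 6, 5]
r5 m[φ0→C] = [3, 2, 3]
r5 m[φ1→C] = [0, 1, 1]
r5 m[φ1→N] = [4, 3, 7]
r5 m[φ2→J] = [6, 10, 3]
r5 m[φ2→N] = [1, 1, 2]
r5 m[φ3→J] = [5, 4, 1]
r5 m[φ3→B] = [2, 0, 1]
r5 m[φ3→R] = [1, 2, 1]
r5 m[φ4→C] = [0, 2, 8]
r5 m[φ5→B] = [2, 5, 0]
r5 m[E→φ0] = [0, 0, 0]
r5 m[J→φ2] = [5, 4, 1]
r5 m[J→φ3] = [3, 7, 0]
r5 m[B→φ3] = [2, 5, 0]
r5 m[B→φ5] = [2, 0, 1]
r5 m[R→φ3] = [0, 0, 0]
r5 m[C→φ0] = [0, 3, 9]
r5 m[C→φ1] = [3, 4, 11]
r5 m[C→φ4] = [3, 3, 4]
r5 m[N→φ1] = [0, 0, 1]
r5 m[N→φ2] = [4, 3, 7]
r6 m[φ0→E] = [3, 6, 5]
r6 m[φ0→C] = [3, 2, 3]
r6 m[φ1→C] = [0, 1, 1]
r6 m[φ1→N] = [4, 3, 7]
r6 m[φ2→J] = [6, 10, 3]
r6 m[φ2→N] = [1, 1, 2]
r6 m[φ3→J] = [5, 4, 1]
r6 m[φ3→B] = [2, 0, 1]
r6 m[φ3→R] = [1, 2, 1]
r6 m[φ4→C] = [0, 2, 8]
r6 m[φ5→B] = [2, 5, 0]
r6 m[E→φ0] = [0, 0, 0]
r6 m[J→φ2] = [5, 4, 1]
r6 m[J→φ3] = [6, 10, 3]
r6 m[B→φ3] = [2, 5, 0]
r6 m[B→φ5] = [2, 0, 1]
r6 m[R→φ3] = [0, 0, 0]
r6 m[C→φ0] = [0, 3, 9]
r6 m[C→φ1] = [3, 4, 11]
r6 m[C→φ4] = [3, 3, 4]
r6 m[N→φ1] = [1, 1, 2]
r6 m[N→φ2] = [4, 3, 7]
r7 m[φ0→E] = [3, 6, 5]
r7 m[φ0→C] = [3, 2, 3]
r7 m[φ1→C] = [1, 2, 2]
r7 m[φ1→N] = [4, 3, 7]
r7 m[φ2→J] = [6, 10, 3]
r7 m[φ2→N] = [1, 1, 2]
r7 m[φ3→J] = [5, 4, 1]
r7 m[φ3→B] = [5, 3, 4]
r7 m[φ3→R] = [4, 5, 4]
r7 m[φ4→C] = [0, 2, 8]
r7 m[φ5→B] = [2, 5, 0]
r7 m[E→φ0] = [0, 0, 0]
r7 m[J→φ2] = [5, 4, 1]
r7 m[J→φ3] = [6, 10, 3]
r7 m[B→φ3] = [2, 5, 0]
r7 m[B→φ5] = [2, 0, 1]
r7 m[R→φ3] = [0, 0, 0]
r7 m[C→φ0] = [0, 3, 9]
r7 m[C→φ1] = [3, 4, 11]
r7 m[C→φ4] = [3, 3, 4]
r7 m[N→φ1] = [1, 1, 2]
r7 m[N→φ2] = [4, 3, 7]
r8 m[φ0→E] = [3, 6, 5]
r8 m[φ0→C] = [3, 2, 3]
r8 m[φ1→C] = [1, 2, 2]
r8 m[φ1→N] = [4, 3, 7]
r8 m[φ2→J] = [6, 10, 3]
r8 m[φ2→N] = [1, 1, 2]
r8 m[φ3→J] = [5, 4, 1]
r8 m[φ3→B] = [5, 3, 4]
r8 m[φ3→R] = [4, 5, 4]
r8 m[φ4→C] = [0, 2, 8]
r8 m[φ5→B] = [2, 5, 0]
r8 m[E→φ0] = [0, 0, 0]
r8 m[J→φ2] = [5, 4, 1]
r8 m[J→φ3] = [6, 10, 3]
r8 m[B→φ3] = [2, 5, 0]
r8 m[B→φ5] = [5, 3, 4]
r8 m[R→φ3] = [0, 0, 0]
r8 m[C→φ0] = [1, 4, 10]
r8 m[C→φ1] = [3, 4, 11]
r8 m[C→φ4] = [4, 4, 5]
r8 m[N→φ1] = [1, 1, 2]
r8 m[N→φ2] = [4, 3, 7]
r9 m[φ0→E] = [4, 7, 6]
r9 m[φ0→C] = [3, 2, 3]
r9 m[φ1→C] = [1, 2, 2]
r9 m[φ1→N] = [4, 3, 7]
r9 m[φ2→J] = [6, 10, 3]
r9 m[φ2→N] = [1, 1, 2]
r9 m[φ3→J] = [5, 4, 1]
r9 m[φ3→B] = [5, 3, 4]
r9 m[φ3→R] = [4, 5, 4]
r9 m[φ4→C] = [0, 2, 8]
r9 m[φ5→B] = [2, 5, 0]
r9 m[E→φ0] = [0, 0, 0]
r9 m[J→φ2] = [5, 4, 1]
r9 m[J→φ3] = [6, 10, 3]
r9 m[B→φ3] = [2, 5, 0]
r9 m[B→φ5] = [5, 3, 4]
r9 m[R→φ3] = [0, 0, 0]
r9 m[C→φ0] = [1, 4, 10]
r9 m[C→φ1] = [3, 4, 11]
r9 m[C→φ4] = [4, 4, 5]
r9 m[N→φ1] = [1, 1, 2]
r9 m[N→φ2] = [4, 3, 7]
r10 m[φ0→E] = [4, 7, 6]
r10 m[φ0→C] = [3, 2, 3]
r10 m[φ1→C] = [1, 2, 2]
r10 m[φ1→N] = [4, 3, 7]
r10 m[φ2→J] = [6, 10, 3]
r10 m[φ2→N] = [1, 1, 2]
r10 m[φ3→J] = [5, 4, 1]
r10 m[φ3→B] = [5, 3, 4]
r10 m[φ3→R] = [4, 5, 4]
r10 m[φ4→C] = [0, 2, 8]
r10 m[φ5→B] = [2, 5, 0]
r10 m[E→φ0] = [0, 0, 0]
r10 m[J→φ2] = [5, 4, 1]
r10 m[J→φ3] = [6, 10, 3]
r10 m[B→φ3] = [2, 5, 0]
r10 m[B→φ5] = [5, 3, 4]
r10 m[R→φ3] = [0, 0, 0]
r10 m[C→φ0] = [1, 4, 10]
r10 m[C→φ1] = [3, 4, 11]
r10 m[C→φ4] = [4, 4, 5]
r10 m[N→φ1] = [1, 1, 2]
r10 m[N→φ2] = [4, 3, 7]
fixed point reached at round 10
b[J] = ⊗ incoming = [11, 14, 4]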